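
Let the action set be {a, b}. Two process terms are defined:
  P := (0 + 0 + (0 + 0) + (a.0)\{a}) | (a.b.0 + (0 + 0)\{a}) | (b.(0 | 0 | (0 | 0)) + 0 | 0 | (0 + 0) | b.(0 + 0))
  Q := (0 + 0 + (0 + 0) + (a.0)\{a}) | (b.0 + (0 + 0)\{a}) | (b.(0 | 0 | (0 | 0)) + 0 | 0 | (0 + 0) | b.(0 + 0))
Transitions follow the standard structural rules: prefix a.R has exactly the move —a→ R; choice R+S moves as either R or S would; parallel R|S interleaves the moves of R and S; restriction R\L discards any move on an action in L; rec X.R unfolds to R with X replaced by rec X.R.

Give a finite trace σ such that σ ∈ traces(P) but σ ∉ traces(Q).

a

P's transition system — 9 states:
  m0 = (0 + 0 + (0 + 0) + (a.0)\{a}) | (a.b.0 + (0 + 0)\{a}) | (b.(0 | 0 | (0 | 0)) + 0 | 0 | (0 + 0) | b.(0 + 0)) → =a=> m1, =b=> m2, =b=> m3
  m1 = (0 + 0 + (0 + 0) + (a.0)\{a}) | b.0 | (b.(0 | 0 | (0 | 0)) + 0 | 0 | (0 + 0) | b.(0 + 0)) → =b=> m4, =b=> m5, =b=> m6
  m2 = (0 + 0 + (0 + 0) + (a.0)\{a}) | (a.b.0 + (0 + 0)\{a}) | (0 | 0 | (0 + 0) | (0 + 0)) → =a=> m5
  m3 = (0 + 0 + (0 + 0) + (a.0)\{a}) | (a.b.0 + (0 + 0)\{a}) | (0 | 0 | (0 | 0)) → =a=> m6
  m4 = (0 + 0 + (0 + 0) + (a.0)\{a}) | 0 | (b.(0 | 0 | (0 | 0)) + 0 | 0 | (0 + 0) | b.(0 + 0)) → =b=> m7, =b=> m8
  m5 = (0 + 0 + (0 + 0) + (a.0)\{a}) | b.0 | (0 | 0 | (0 + 0) | (0 + 0)) → =b=> m7
  m6 = (0 + 0 + (0 + 0) + (a.0)\{a}) | b.0 | (0 | 0 | (0 | 0)) → =b=> m8
  m7 = (0 + 0 + (0 + 0) + (a.0)\{a}) | 0 | (0 | 0 | (0 + 0) | (0 + 0)) → stopped
  m8 = (0 + 0 + (0 + 0) + (a.0)\{a}) | 0 | (0 | 0 | (0 | 0)) → stopped
Q's transition system — 6 states:
  n0 = (0 + 0 + (0 + 0) + (a.0)\{a}) | (b.0 + (0 + 0)\{a}) | (b.(0 | 0 | (0 | 0)) + 0 | 0 | (0 + 0) | b.(0 + 0)) → =b=> n1, =b=> n2, =b=> n3
  n1 = (0 + 0 + (0 + 0) + (a.0)\{a}) | (b.0 + (0 + 0)\{a}) | (0 | 0 | (0 + 0) | (0 + 0)) → =b=> n4
  n2 = (0 + 0 + (0 + 0) + (a.0)\{a}) | (b.0 + (0 + 0)\{a}) | (0 | 0 | (0 | 0)) → =b=> n5
  n3 = (0 + 0 + (0 + 0) + (a.0)\{a}) | 0 | (b.(0 | 0 | (0 | 0)) + 0 | 0 | (0 + 0) | b.(0 + 0)) → =b=> n4, =b=> n5
  n4 = (0 + 0 + (0 + 0) + (a.0)\{a}) | 0 | (0 | 0 | (0 + 0) | (0 + 0)) → stopped
  n5 = (0 + 0 + (0 + 0) + (a.0)\{a}) | 0 | (0 | 0 | (0 | 0)) → stopped
Run σ = ⟨a⟩ on P: start {m0}
  step 1 (a): {m1}
  P completes σ.
Run σ = ⟨a⟩ on Q: start {n0}
  step 1 (a): no successor for Q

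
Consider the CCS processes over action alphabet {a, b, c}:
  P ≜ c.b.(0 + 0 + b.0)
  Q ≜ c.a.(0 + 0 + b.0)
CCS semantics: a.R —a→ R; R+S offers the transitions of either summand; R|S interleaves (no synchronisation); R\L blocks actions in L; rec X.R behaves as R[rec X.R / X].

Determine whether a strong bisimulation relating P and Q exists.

NO

LTS(P): 4 reachable states
  m0 = c.b.(0 + 0 + b.0) | ··c··> m1
  m1 = b.(0 + 0 + b.0) | ··b··> m2
  m2 = 0 + 0 + b.0 | ··b··> m3
  m3 = 0 | ·
LTS(Q): 4 reachable states
  n0 = c.a.(0 + 0 + b.0) | ··c··> n1
  n1 = a.(0 + 0 + b.0) | ··a··> n2
  n2 = 0 + 0 + b.0 | ··b··> n3
  n3 = 0 | ·
Coarsest stable partition (strong bisimilarity classes):
  B0 = {m0}
  B1 = {m1}
  B2 = {m2, n2}
  B3 = {m3, n3}
  B4 = {n0}
  B5 = {n1}
m0 ∈ B0, n0 ∈ B4 → different blocks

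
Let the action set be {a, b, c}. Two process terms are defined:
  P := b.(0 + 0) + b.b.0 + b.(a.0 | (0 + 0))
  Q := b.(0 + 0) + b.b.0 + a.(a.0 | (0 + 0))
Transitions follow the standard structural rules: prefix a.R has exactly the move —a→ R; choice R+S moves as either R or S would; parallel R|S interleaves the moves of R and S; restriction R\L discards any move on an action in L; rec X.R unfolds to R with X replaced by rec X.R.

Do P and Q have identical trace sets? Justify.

Reachable graph of P (6 states):
  u0 = b.(0 + 0) + b.b.0 + b.(a.0 | (0 + 0)) | =b=> u1, =b=> u2, =b=> u3
  u1 = 0 + 0 | deadlocked
  u2 = a.0 | (0 + 0) | =a=> u4
  u3 = b.0 | =b=> u5
  u4 = 0 | (0 + 0) | deadlocked
  u5 = 0 | deadlocked
Reachable graph of Q (6 states):
  v0 = b.(0 + 0) + b.b.0 + a.(a.0 | (0 + 0)) | =a=> v1, =b=> v2, =b=> v3
  v1 = a.0 | (0 + 0) | =a=> v4
  v2 = 0 + 0 | deadlocked
  v3 = b.0 | =b=> v5
  v4 = 0 | (0 + 0) | deadlocked
  v5 = 0 | deadlocked
Trace ⟨ba⟩ through P, begin at {u0}:
  [1] b ⇒ {u1, u2, u3}
  [2] a ⇒ {u4}
  P completes σ.
Trace ⟨ba⟩ through Q, begin at {v0}:
  [1] b ⇒ {v2, v3}
  [2] a ⇒ ∅  — Q cannot continue

traces(P) ≠ traces(Q) — witness ⟨ba⟩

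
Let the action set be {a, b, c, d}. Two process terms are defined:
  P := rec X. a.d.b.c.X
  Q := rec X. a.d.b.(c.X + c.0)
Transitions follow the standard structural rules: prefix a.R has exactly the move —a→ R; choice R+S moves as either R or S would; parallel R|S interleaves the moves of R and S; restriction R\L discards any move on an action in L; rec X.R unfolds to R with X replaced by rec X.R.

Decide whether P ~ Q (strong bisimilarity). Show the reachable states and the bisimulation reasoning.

P ≁ Q

P's transition system — 4 states:
  m0 = rec X. a.d.b.c.X :: -a-> m1
  m1 = d.b.c.(rec X. a.d.b.c.X) :: -d-> m2
  m2 = b.c.(rec X. a.d.b.c.X) :: -b-> m3
  m3 = c.(rec X. a.d.b.c.X) :: -c-> m0
Q's transition system — 5 states:
  n0 = rec X. a.d.b.(c.X + c.0) :: -a-> n1
  n1 = d.b.(c.(rec X. a.d.b.(c.X + c.0)) + c.0) :: -d-> n2
  n2 = b.(c.(rec X. a.d.b.(c.X + c.0)) + c.0) :: -b-> n3
  n3 = c.(rec X. a.d.b.(c.X + c.0)) + c.0 :: -c-> n0, -c-> n4
  n4 = 0 :: stopped
Coarsest stable partition (strong bisimilarity classes):
  B0 = {m0}
  B1 = {m1}
  B2 = {m2}
  B3 = {m3}
  B4 = {n0}
  B5 = {n1}
  B6 = {n2}
  B7 = {n3}
  B8 = {n4}
m0 ∈ B0, n0 ∈ B4 → different blocks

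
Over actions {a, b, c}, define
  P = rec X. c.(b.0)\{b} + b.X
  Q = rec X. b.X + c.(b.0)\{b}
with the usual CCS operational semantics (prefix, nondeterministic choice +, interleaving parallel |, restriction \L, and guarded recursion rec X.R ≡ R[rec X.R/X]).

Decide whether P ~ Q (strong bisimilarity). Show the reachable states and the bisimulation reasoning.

bisimilar

P's transition system — 2 states:
  u0 = rec X. c.(b.0)\{b} + b.X has moves =b=> u0, =c=> u1
  u1 = (b.0)\{b} has moves (no moves)
Q's transition system — 2 states:
  v0 = rec X. b.X + c.(b.0)\{b} has moves =b=> v0, =c=> v1
  v1 = (b.0)\{b} has moves (no moves)
Coarsest stable partition (strong bisimilarity classes):
  B0 = {u0, v0}
  B1 = {u1, v1}
u0 ∈ B0, v0 ∈ B0 → same block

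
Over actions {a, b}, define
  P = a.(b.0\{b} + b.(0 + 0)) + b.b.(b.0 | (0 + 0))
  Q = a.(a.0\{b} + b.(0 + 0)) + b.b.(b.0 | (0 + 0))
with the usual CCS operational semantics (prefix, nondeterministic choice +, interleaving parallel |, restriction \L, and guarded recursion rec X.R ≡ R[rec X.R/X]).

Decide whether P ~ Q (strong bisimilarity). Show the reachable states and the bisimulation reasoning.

P's transition system — 7 states:
  p0 = a.(b.0\{b} + b.(0 + 0)) + b.b.(b.0 | (0 + 0)) → -a-> p1, -b-> p2
  p1 = b.0\{b} + b.(0 + 0) → -b-> p3, -b-> p4
  p2 = b.(b.0 | (0 + 0)) → -b-> p5
  p3 = 0 + 0 → deadlocked
  p4 = 0\{b} → deadlocked
  p5 = b.0 | (0 + 0) → -b-> p6
  p6 = 0 | (0 + 0) → deadlocked
Q's transition system — 7 states:
  q0 = a.(a.0\{b} + b.(0 + 0)) + b.b.(b.0 | (0 + 0)) → -a-> q1, -b-> q2
  q1 = a.0\{b} + b.(0 + 0) → -a-> q3, -b-> q4
  q2 = b.(b.0 | (0 + 0)) → -b-> q5
  q3 = 0\{b} → deadlocked
  q4 = 0 + 0 → deadlocked
  q5 = b.0 | (0 + 0) → -b-> q6
  q6 = 0 | (0 + 0) → deadlocked
Partition-refinement fixed point:
  B0 = {p0}
  B1 = {p1, p5, q5}
  B2 = {p3, p4, p6, q3, q4, q6}
  B3 = {p2, q2}
  B4 = {q0}
  B5 = {q1}
p0 ∈ B0, q0 ∈ B4 → different blocks

P ≁ Q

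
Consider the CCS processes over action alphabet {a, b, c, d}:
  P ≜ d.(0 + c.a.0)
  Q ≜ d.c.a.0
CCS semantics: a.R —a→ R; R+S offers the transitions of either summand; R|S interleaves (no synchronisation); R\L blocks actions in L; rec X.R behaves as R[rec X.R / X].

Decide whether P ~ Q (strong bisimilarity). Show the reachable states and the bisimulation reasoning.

LTS(P): 4 reachable states
  s0 = d.(0 + c.a.0) has moves --d--▸ s1
  s1 = 0 + c.a.0 has moves --c--▸ s2
  s2 = a.0 has moves --a--▸ s3
  s3 = 0 has moves ∅
LTS(Q): 4 reachable states
  t0 = d.c.a.0 has moves --d--▸ t1
  t1 = c.a.0 has moves --c--▸ t2
  t2 = a.0 has moves --a--▸ t3
  t3 = 0 has moves ∅
Bisimilarity quotient blocks:
  B0 = {s0, t0}
  B1 = {s1, t1}
  B2 = {s2, t2}
  B3 = {s3, t3}
s0 ∈ B0, t0 ∈ B0 → same block

P ~ Q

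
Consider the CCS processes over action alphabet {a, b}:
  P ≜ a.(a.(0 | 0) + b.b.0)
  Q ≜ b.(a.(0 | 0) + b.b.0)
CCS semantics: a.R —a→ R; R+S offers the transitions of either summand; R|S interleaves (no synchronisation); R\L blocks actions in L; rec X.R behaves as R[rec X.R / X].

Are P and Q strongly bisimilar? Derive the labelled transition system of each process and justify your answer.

NO

P's transition system — 5 states:
  u0 = a.(a.(0 | 0) + b.b.0) :: --a--▸ u1
  u1 = a.(0 | 0) + b.b.0 :: --a--▸ u2, --b--▸ u3
  u2 = 0 | 0 :: ∅
  u3 = b.0 :: --b--▸ u4
  u4 = 0 :: ∅
Q's transition system — 5 states:
  v0 = b.(a.(0 | 0) + b.b.0) :: --b--▸ v1
  v1 = a.(0 | 0) + b.b.0 :: --a--▸ v2, --b--▸ v3
  v2 = 0 | 0 :: ∅
  v3 = b.0 :: --b--▸ v4
  v4 = 0 :: ∅
Bisimilarity quotient blocks:
  B0 = {u0}
  B1 = {u1, v1}
  B2 = {u2, u4, v2, v4}
  B3 = {u3, v3}
  B4 = {v0}
u0 ∈ B0, v0 ∈ B4 → different blocks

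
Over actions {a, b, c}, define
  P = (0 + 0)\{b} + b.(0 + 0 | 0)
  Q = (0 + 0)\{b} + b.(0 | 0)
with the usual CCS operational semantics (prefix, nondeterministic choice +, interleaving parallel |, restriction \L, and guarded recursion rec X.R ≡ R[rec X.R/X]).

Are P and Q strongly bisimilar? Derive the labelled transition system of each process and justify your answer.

Reachable graph of P (2 states):
  p0 = (0 + 0)\{b} + b.(0 + 0 | 0) | —b→ p1
  p1 = 0 + 0 | 0 | ∅
Reachable graph of Q (2 states):
  q0 = (0 + 0)\{b} + b.(0 | 0) | —b→ q1
  q1 = 0 | 0 | ∅
Partition-refinement fixed point:
  B0 = {p0, q0}
  B1 = {p1, q1}
p0 ∈ B0, q0 ∈ B0 → same block

YES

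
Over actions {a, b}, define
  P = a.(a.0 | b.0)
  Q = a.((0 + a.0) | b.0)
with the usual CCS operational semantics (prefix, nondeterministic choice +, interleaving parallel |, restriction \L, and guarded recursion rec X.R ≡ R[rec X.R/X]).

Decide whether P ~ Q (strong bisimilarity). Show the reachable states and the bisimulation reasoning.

P ~ Q

LTS(P): 5 reachable states
  u0 = a.(a.0 | b.0) has moves —a→ u1
  u1 = a.0 | b.0 has moves —a→ u2, —b→ u3
  u2 = 0 | b.0 has moves —b→ u4
  u3 = a.0 | 0 has moves —a→ u4
  u4 = 0 | 0 has moves (no moves)
LTS(Q): 5 reachable states
  v0 = a.((0 + a.0) | b.0) has moves —a→ v1
  v1 = (0 + a.0) | b.0 has moves —a→ v2, —b→ v3
  v2 = 0 | b.0 has moves —b→ v4
  v3 = (0 + a.0) | 0 has moves —a→ v4
  v4 = 0 | 0 has moves (no moves)
Coarsest stable partition (strong bisimilarity classes):
  B0 = {u0, v0}
  B1 = {u1, v1}
  B2 = {u2, v2}
  B3 = {u4, v4}
  B4 = {u3, v3}
u0 ∈ B0, v0 ∈ B0 → same block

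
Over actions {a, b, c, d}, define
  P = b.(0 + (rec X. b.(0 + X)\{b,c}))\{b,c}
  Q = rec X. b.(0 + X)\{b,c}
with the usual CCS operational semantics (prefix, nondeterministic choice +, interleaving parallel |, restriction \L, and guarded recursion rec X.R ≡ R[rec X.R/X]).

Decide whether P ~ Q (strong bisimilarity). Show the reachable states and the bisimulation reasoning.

LTS(P): 2 reachable states
  s0 = b.(0 + (rec X. b.(0 + X)\{b,c}))\{b,c} → =b=> s1
  s1 = (0 + (rec X. b.(0 + X)\{b,c}))\{b,c} → stopped
LTS(Q): 2 reachable states
  t0 = rec X. b.(0 + X)\{b,c} → =b=> t1
  t1 = (0 + (rec X. b.(0 + X)\{b,c}))\{b,c} → stopped
Bisimilarity quotient blocks:
  B0 = {s0, t0}
  B1 = {s1, t1}
s0 ∈ B0, t0 ∈ B0 → same block

YES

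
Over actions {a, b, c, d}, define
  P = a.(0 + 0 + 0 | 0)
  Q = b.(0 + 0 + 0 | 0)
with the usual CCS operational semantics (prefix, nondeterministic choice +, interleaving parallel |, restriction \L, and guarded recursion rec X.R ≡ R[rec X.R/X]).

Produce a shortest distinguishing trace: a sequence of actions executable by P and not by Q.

a

P's transition system — 2 states:
  s0 = a.(0 + 0 + 0 | 0) | --a--▸ s1
  s1 = 0 + 0 + 0 | 0 | ·
Q's transition system — 2 states:
  t0 = b.(0 + 0 + 0 | 0) | --b--▸ t1
  t1 = 0 + 0 + 0 | 0 | ·
Trace ⟨a⟩ through P, begin at {s0}:
  [1] a ⇒ {s1}
  — P admits the full trace.
Trace ⟨a⟩ through Q, begin at {t0}:
  [1] a ⇒ ∅  — Q cannot continue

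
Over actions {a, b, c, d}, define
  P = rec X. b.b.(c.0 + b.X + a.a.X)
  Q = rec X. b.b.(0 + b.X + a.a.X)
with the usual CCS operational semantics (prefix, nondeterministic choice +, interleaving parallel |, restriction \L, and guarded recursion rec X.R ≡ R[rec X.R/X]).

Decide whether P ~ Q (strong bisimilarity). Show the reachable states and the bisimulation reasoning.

Reachable graph of P (5 states):
  s0 = rec X. b.b.(c.0 + b.X + a.a.X) :: -b-> s1
  s1 = b.(c.0 + b.(rec X. b.b.(c.0 + b.X + a.a.X)) + a.a.(rec X. b.b.(c.0 + b.X + a.a.X))) :: -b-> s2
  s2 = c.0 + b.(rec X. b.b.(c.0 + b.X + a.a.X)) + a.a.(rec X. b.b.(c.0 + b.X + a.a.X)) :: -a-> s3, -b-> s0, -c-> s4
  s3 = a.(rec X. b.b.(c.0 + b.X + a.a.X)) :: -a-> s0
  s4 = 0 :: deadlocked
Reachable graph of Q (4 states):
  t0 = rec X. b.b.(0 + b.X + a.a.X) :: -b-> t1
  t1 = b.(0 + b.(rec X. b.b.(0 + b.X + a.a.X)) + a.a.(rec X. b.b.(0 + b.X + a.a.X))) :: -b-> t2
  t2 = 0 + b.(rec X. b.b.(0 + b.X + a.a.X)) + a.a.(rec X. b.b.(0 + b.X + a.a.X)) :: -a-> t3, -b-> t0
  t3 = a.(rec X. b.b.(0 + b.X + a.a.X)) :: -a-> t0
Partition-refinement fixed point:
  B0 = {s0}
  B1 = {s1}
  B2 = {s2}
  B3 = {s3}
  B4 = {s4}
  B5 = {t0}
  B6 = {t1}
  B7 = {t2}
  B8 = {t3}
s0 ∈ B0, t0 ∈ B5 → different blocks

not bisimilar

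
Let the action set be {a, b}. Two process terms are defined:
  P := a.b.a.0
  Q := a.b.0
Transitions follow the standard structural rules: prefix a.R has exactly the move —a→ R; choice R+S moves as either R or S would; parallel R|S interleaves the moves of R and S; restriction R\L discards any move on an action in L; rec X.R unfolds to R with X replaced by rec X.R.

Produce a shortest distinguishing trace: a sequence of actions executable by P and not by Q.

aba

Reachable graph of P (4 states):
  m0 = a.b.a.0 ⊢ -a-> m1
  m1 = b.a.0 ⊢ -b-> m2
  m2 = a.0 ⊢ -a-> m3
  m3 = 0 ⊢ ∅
Reachable graph of Q (3 states):
  n0 = a.b.0 ⊢ -a-> n1
  n1 = b.0 ⊢ -b-> n2
  n2 = 0 ⊢ ∅
Trace ⟨aba⟩ through P, begin at {m0}:
  step 1 (a): {m1}
  step 2 (b): {m2}
  step 3 (a): {m3}
  — P admits the full trace.
Trace ⟨aba⟩ through Q, begin at {n0}:
  step 1 (a): {n1}
  step 2 (b): {n2}
  step 3 (a): ∅ (Q stuck)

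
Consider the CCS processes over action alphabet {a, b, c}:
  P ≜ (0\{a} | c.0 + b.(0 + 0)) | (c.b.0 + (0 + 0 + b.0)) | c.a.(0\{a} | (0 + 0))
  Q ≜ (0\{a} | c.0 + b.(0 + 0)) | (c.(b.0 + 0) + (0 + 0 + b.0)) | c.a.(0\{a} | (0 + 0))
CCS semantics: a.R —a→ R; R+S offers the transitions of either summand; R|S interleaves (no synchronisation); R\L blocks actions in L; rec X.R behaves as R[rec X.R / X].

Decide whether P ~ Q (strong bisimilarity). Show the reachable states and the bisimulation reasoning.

YES

LTS(P): 27 reachable states
  m0 = (0\{a} | c.0 + b.(0 + 0)) | (c.b.0 + (0 + 0 + b.0)) | c.a.(0\{a} | (0 + 0)) → ··b··> m1, ··b··> m2, ··c··> m3, ··c··> m4, ··c··> m5
  m1 = (0 + 0) | (c.b.0 + (0 + 0 + b.0)) | c.a.(0\{a} | (0 + 0)) → ··b··> m6, ··c··> m7, ··c··> m8
  m2 = (0\{a} | c.0 + b.(0 + 0)) | 0 | c.a.(0\{a} | (0 + 0)) → ··b··> m6, ··c··> m10, ··c··> m9
  m3 = (0\{a} | c.0 + b.(0 + 0)) | (c.b.0 + (0 + 0 + b.0)) | a.(0\{a} | (0 + 0)) → ··a··> m11, ··b··> m7, ··b··> m9, ··c··> m12, ··c··> m13
  m4 = (0\{a} | c.0 + b.(0 + 0)) | b.0 | c.a.(0\{a} | (0 + 0)) → ··b··> m2, ··b··> m8, ··c··> m12, ··c··> m14
  m5 = 0\{a} | 0 | (c.b.0 + (0 + 0 + b.0)) | c.a.(0\{a} | (0 + 0)) → ··b··> m10, ··c··> m13, ··c··> m14
  m6 = (0 + 0) | 0 | c.a.(0\{a} | (0 + 0)) → ··c··> m15
  m7 = (0 + 0) | (c.b.0 + (0 + 0 + b.0)) | a.(0\{a} | (0 + 0)) → ··a··> m16, ··b··> m15, ··c··> m17
  m8 = (0 + 0) | b.0 | c.a.(0\{a} | (0 + 0)) → ··b··> m6, ··c··> m17
  m9 = (0\{a} | c.0 + b.(0 + 0)) | 0 | a.(0\{a} | (0 + 0)) → ··a··> m18, ··b··> m15, ··c··> m19
  m10 = 0\{a} | 0 | 0 | c.a.(0\{a} | (0 + 0)) → ··c··> m19
  m11 = (0\{a} | c.0 + b.(0 + 0)) | (c.b.0 + (0 + 0 + b.0)) | (0\{a} | (0 + 0)) → ··b··> m16, ··b··> m18, ··c··> m20, ··c··> m21
  m12 = (0\{a} | c.0 + b.(0 + 0)) | b.0 | a.(0\{a} | (0 + 0)) → ··a··> m20, ··b··> m17, ··b··> m9, ··c··> m22
  m13 = 0\{a} | 0 | (c.b.0 + (0 + 0 + b.0)) | a.(0\{a} | (0 + 0)) → ··a··> m21, ··b··> m19, ··c··> m22
  m14 = 0\{a} | 0 | b.0 | c.a.(0\{a} | (0 + 0)) → ··b··> m10, ··c··> m22
  m15 = (0 + 0) | 0 | a.(0\{a} | (0 + 0)) → ··a··> m23
  m16 = (0 + 0) | (c.b.0 + (0 + 0 + b.0)) | (0\{a} | (0 + 0)) → ··b··> m23, ··c··> m24
  m17 = (0 + 0) | b.0 | a.(0\{a} | (0 + 0)) → ··a··> m24, ··b··> m15
  m18 = (0\{a} | c.0 + b.(0 + 0)) | 0 | (0\{a} | (0 + 0)) → ··b··> m23, ··c··> m25
  m19 = 0\{a} | 0 | 0 | a.(0\{a} | (0 + 0)) → ··a··> m25
  m20 = (0\{a} | c.0 + b.(0 + 0)) | b.0 | (0\{a} | (0 + 0)) → ··b··> m18, ··b··> m24, ··c··> m26
  m21 = 0\{a} | 0 | (c.b.0 + (0 + 0 + b.0)) | (0\{a} | (0 + 0)) → ··b··> m25, ··c··> m26
  m22 = 0\{a} | 0 | b.0 | a.(0\{a} | (0 + 0)) → ··a··> m26, ··b··> m19
  m23 = (0 + 0) | 0 | (0\{a} | (0 + 0)) → stopped
  m24 = (0 + 0) | b.0 | (0\{a} | (0 + 0)) → ··b··> m23
  m25 = 0\{a} | 0 | 0 | (0\{a} | (0 + 0)) → stopped
  m26 = 0\{a} | 0 | b.0 | (0\{a} | (0 + 0)) → ··b··> m25
LTS(Q): 27 reachable states
  n0 = (0\{a} | c.0 + b.(0 + 0)) | (c.(b.0 + 0) + (0 + 0 + b.0)) | c.a.(0\{a} | (0 + 0)) → ··b··> n1, ··b··> n2, ··c··> n3, ··c··> n4, ··c··> n5
  n1 = (0 + 0) | (c.(b.0 + 0) + (0 + 0 + b.0)) | c.a.(0\{a} | (0 + 0)) → ··b··> n6, ··c··> n7, ··c··> n8
  n2 = (0\{a} | c.0 + b.(0 + 0)) | 0 | c.a.(0\{a} | (0 + 0)) → ··b··> n6, ··c··> n10, ··c··> n9
  n3 = (0\{a} | c.0 + b.(0 + 0)) | (b.0 + 0) | c.a.(0\{a} | (0 + 0)) → ··b··> n2, ··b··> n7, ··c··> n11, ··c··> n12
  n4 = (0\{a} | c.0 + b.(0 + 0)) | (c.(b.0 + 0) + (0 + 0 + b.0)) | a.(0\{a} | (0 + 0)) → ··a··> n13, ··b··> n8, ··b··> n9, ··c··> n11, ··c··> n14
  n5 = 0\{a} | 0 | (c.(b.0 + 0) + (0 + 0 + b.0)) | c.a.(0\{a} | (0 + 0)) → ··b··> n10, ··c··> n12, ··c··> n14
  n6 = (0 + 0) | 0 | c.a.(0\{a} | (0 + 0)) → ··c··> n15
  n7 = (0 + 0) | (b.0 + 0) | c.a.(0\{a} | (0 + 0)) → ··b··> n6, ··c··> n16
  n8 = (0 + 0) | (c.(b.0 + 0) + (0 + 0 + b.0)) | a.(0\{a} | (0 + 0)) → ··a··> n17, ··b··> n15, ··c··> n16
  n9 = (0\{a} | c.0 + b.(0 + 0)) | 0 | a.(0\{a} | (0 + 0)) → ··a··> n18, ··b··> n15, ··c··> n19
  n10 = 0\{a} | 0 | 0 | c.a.(0\{a} | (0 + 0)) → ··c··> n19
  n11 = (0\{a} | c.0 + b.(0 + 0)) | (b.0 + 0) | a.(0\{a} | (0 + 0)) → ··a··> n20, ··b··> n16, ··b··> n9, ··c··> n21
  n12 = 0\{a} | 0 | (b.0 + 0) | c.a.(0\{a} | (0 + 0)) → ··b··> n10, ··c··> n21
  n13 = (0\{a} | c.0 + b.(0 + 0)) | (c.(b.0 + 0) + (0 + 0 + b.0)) | (0\{a} | (0 + 0)) → ··b··> n17, ··b··> n18, ··c··> n20, ··c··> n22
  n14 = 0\{a} | 0 | (c.(b.0 + 0) + (0 + 0 + b.0)) | a.(0\{a} | (0 + 0)) → ··a··> n22, ··b··> n19, ··c··> n21
  n15 = (0 + 0) | 0 | a.(0\{a} | (0 + 0)) → ··a··> n23
  n16 = (0 + 0) | (b.0 + 0) | a.(0\{a} | (0 + 0)) → ··a··> n24, ··b··> n15
  n17 = (0 + 0) | (c.(b.0 + 0) + (0 + 0 + b.0)) | (0\{a} | (0 + 0)) → ··b··> n23, ··c··> n24
  n18 = (0\{a} | c.0 + b.(0 + 0)) | 0 | (0\{a} | (0 + 0)) → ··b··> n23, ··c··> n25
  n19 = 0\{a} | 0 | 0 | a.(0\{a} | (0 + 0)) → ··a··> n25
  n20 = (0\{a} | c.0 + b.(0 + 0)) | (b.0 + 0) | (0\{a} | (0 + 0)) → ··b··> n18, ··b··> n24, ··c··> n26
  n21 = 0\{a} | 0 | (b.0 + 0) | a.(0\{a} | (0 + 0)) → ··a··> n26, ··b··> n19
  n22 = 0\{a} | 0 | (c.(b.0 + 0) + (0 + 0 + b.0)) | (0\{a} | (0 + 0)) → ··b··> n25, ··c··> n26
  n23 = (0 + 0) | 0 | (0\{a} | (0 + 0)) → stopped
  n24 = (0 + 0) | (b.0 + 0) | (0\{a} | (0 + 0)) → ··b··> n23
  n25 = 0\{a} | 0 | 0 | (0\{a} | (0 + 0)) → stopped
  n26 = 0\{a} | 0 | (b.0 + 0) | (0\{a} | (0 + 0)) → ··b··> n25
Coarsest stable partition (strong bisimilarity classes):
  B0 = {m0, n0}
  B1 = {m2, n2}
  B2 = {m9, n9}
  B3 = {m18, n18}
  B4 = {m23, m25, n23, n25}
  B5 = {m15, m19, n15, n19}
  B6 = {m10, m6, n10, n6}
  B7 = {m1, m5, n1, n5}
  B8 = {m13, m7, n14, n8}
  B9 = {m16, m21, n17, n22}
  B10 = {m24, m26, n24, n26}
  B11 = {m17, m22, n16, n21}
  B12 = {m14, m8, n12, n7}
  B13 = {m4, n3}
  B14 = {m12, n11}
  B15 = {m20, n20}
  B16 = {m3, n4}
  B17 = {m11, n13}
m0 ∈ B0, n0 ∈ B0 → same block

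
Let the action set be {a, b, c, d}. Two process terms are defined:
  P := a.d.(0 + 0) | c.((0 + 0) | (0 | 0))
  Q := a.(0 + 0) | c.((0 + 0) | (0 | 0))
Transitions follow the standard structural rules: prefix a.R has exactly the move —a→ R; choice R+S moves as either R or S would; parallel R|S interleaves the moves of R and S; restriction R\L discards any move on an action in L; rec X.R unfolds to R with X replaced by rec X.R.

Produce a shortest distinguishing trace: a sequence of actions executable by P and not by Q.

ad

Reachable graph of P (6 states):
  s0 = a.d.(0 + 0) | c.((0 + 0) | (0 | 0)) :: ··a··> s1, ··c··> s2
  s1 = d.(0 + 0) | c.((0 + 0) | (0 | 0)) :: ··c··> s3, ··d··> s4
  s2 = a.d.(0 + 0) | ((0 + 0) | (0 | 0)) :: ··a··> s3
  s3 = d.(0 + 0) | ((0 + 0) | (0 | 0)) :: ··d··> s5
  s4 = (0 + 0) | c.((0 + 0) | (0 | 0)) :: ··c··> s5
  s5 = (0 + 0) | ((0 + 0) | (0 | 0)) :: stopped
Reachable graph of Q (4 states):
  t0 = a.(0 + 0) | c.((0 + 0) | (0 | 0)) :: ··a··> t1, ··c··> t2
  t1 = (0 + 0) | c.((0 + 0) | (0 | 0)) :: ··c··> t3
  t2 = a.(0 + 0) | ((0 + 0) | (0 | 0)) :: ··a··> t3
  t3 = (0 + 0) | ((0 + 0) | (0 | 0)) :: stopped
Executing ad from P (initial set {s0}):
  [1] a ⇒ {s1}
  [2] d ⇒ {s4}
  P completes σ.
Executing ad from Q (initial set {t0}):
  [1] a ⇒ {t1}
  [2] d ⇒ ∅ (Q stuck)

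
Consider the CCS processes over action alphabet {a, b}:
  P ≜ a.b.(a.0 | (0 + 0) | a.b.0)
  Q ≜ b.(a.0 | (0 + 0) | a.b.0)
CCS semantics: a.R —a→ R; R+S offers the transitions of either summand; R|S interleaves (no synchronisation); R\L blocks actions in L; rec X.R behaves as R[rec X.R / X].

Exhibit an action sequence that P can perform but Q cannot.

a

Reachable graph of P (8 states):
  u0 = a.b.(a.0 | (0 + 0) | a.b.0) → -a-> u1
  u1 = b.(a.0 | (0 + 0) | a.b.0) → -b-> u2
  u2 = a.0 | (0 + 0) | a.b.0 → -a-> u3, -a-> u4
  u3 = 0 | (0 + 0) | a.b.0 → -a-> u5
  u4 = a.0 | (0 + 0) | b.0 → -a-> u5, -b-> u6
  u5 = 0 | (0 + 0) | b.0 → -b-> u7
  u6 = a.0 | (0 + 0) | 0 → -a-> u7
  u7 = 0 | (0 + 0) | 0 → stopped
Reachable graph of Q (7 states):
  v0 = b.(a.0 | (0 + 0) | a.b.0) → -b-> v1
  v1 = a.0 | (0 + 0) | a.b.0 → -a-> v2, -a-> v3
  v2 = 0 | (0 + 0) | a.b.0 → -a-> v4
  v3 = a.0 | (0 + 0) | b.0 → -a-> v4, -b-> v5
  v4 = 0 | (0 + 0) | b.0 → -b-> v6
  v5 = a.0 | (0 + 0) | 0 → -a-> v6
  v6 = 0 | (0 + 0) | 0 → stopped
Executing a from P (initial set {u0}):
  after a @ step 1: {u1}
  P completes σ.
Executing a from Q (initial set {v0}):
  after a @ step 1: ∅  — Q cannot continue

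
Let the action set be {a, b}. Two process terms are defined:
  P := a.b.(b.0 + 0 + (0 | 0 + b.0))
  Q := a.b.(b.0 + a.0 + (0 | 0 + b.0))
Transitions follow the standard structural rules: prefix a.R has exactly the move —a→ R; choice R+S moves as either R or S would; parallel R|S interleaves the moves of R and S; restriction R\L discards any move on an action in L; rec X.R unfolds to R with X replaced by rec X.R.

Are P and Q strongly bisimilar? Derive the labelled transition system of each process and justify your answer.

P's transition system — 4 states:
  u0 = a.b.(b.0 + 0 + (0 | 0 + b.0)) :: =a=> u1
  u1 = b.(b.0 + 0 + (0 | 0 + b.0)) :: =b=> u2
  u2 = b.0 + 0 + (0 | 0 + b.0) :: =b=> u3
  u3 = 0 :: deadlocked
Q's transition system — 4 states:
  v0 = a.b.(b.0 + a.0 + (0 | 0 + b.0)) :: =a=> v1
  v1 = b.(b.0 + a.0 + (0 | 0 + b.0)) :: =b=> v2
  v2 = b.0 + a.0 + (0 | 0 + b.0) :: =a=> v3, =b=> v3
  v3 = 0 :: deadlocked
Coarsest stable partition (strong bisimilarity classes):
  B0 = {u0}
  B1 = {u1}
  B2 = {u2}
  B3 = {u3, v3}
  B4 = {v0}
  B5 = {v1}
  B6 = {v2}
u0 ∈ B0, v0 ∈ B4 → different blocks

not bisimilar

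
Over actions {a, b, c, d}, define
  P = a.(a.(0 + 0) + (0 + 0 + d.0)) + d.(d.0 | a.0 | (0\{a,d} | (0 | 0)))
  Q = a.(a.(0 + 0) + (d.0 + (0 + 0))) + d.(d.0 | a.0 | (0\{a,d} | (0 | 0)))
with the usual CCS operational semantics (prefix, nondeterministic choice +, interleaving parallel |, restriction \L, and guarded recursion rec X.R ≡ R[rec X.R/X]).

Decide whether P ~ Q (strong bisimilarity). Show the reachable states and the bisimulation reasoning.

P ~ Q

LTS(P): 8 reachable states
  s0 = a.(a.(0 + 0) + (0 + 0 + d.0)) + d.(d.0 | a.0 | (0\{a,d} | (0 | 0))) → --a--▸ s1, --d--▸ s2
  s1 = a.(0 + 0) + (0 + 0 + d.0) → --a--▸ s3, --d--▸ s4
  s2 = d.0 | a.0 | (0\{a,d} | (0 | 0)) → --a--▸ s5, --d--▸ s6
  s3 = 0 + 0 → stopped
  s4 = 0 → stopped
  s5 = d.0 | 0 | (0\{a,d} | (0 | 0)) → --d--▸ s7
  s6 = 0 | a.0 | (0\{a,d} | (0 | 0)) → --a--▸ s7
  s7 = 0 | 0 | (0\{a,d} | (0 | 0)) → stopped
LTS(Q): 8 reachable states
  t0 = a.(a.(0 + 0) + (d.0 + (0 + 0))) + d.(d.0 | a.0 | (0\{a,d} | (0 | 0))) → --a--▸ t1, --d--▸ t2
  t1 = a.(0 + 0) + (d.0 + (0 + 0)) → --a--▸ t3, --d--▸ t4
  t2 = d.0 | a.0 | (0\{a,d} | (0 | 0)) → --a--▸ t5, --d--▸ t6
  t3 = 0 + 0 → stopped
  t4 = 0 → stopped
  t5 = d.0 | 0 | (0\{a,d} | (0 | 0)) → --d--▸ t7
  t6 = 0 | a.0 | (0\{a,d} | (0 | 0)) → --a--▸ t7
  t7 = 0 | 0 | (0\{a,d} | (0 | 0)) → stopped
Partition-refinement fixed point:
  B0 = {s0, t0}
  B1 = {s2, t2}
  B2 = {s5, t5}
  B3 = {s3, s4, s7, t3, t4, t7}
  B4 = {s6, t6}
  B5 = {s1, t1}
s0 ∈ B0, t0 ∈ B0 → same block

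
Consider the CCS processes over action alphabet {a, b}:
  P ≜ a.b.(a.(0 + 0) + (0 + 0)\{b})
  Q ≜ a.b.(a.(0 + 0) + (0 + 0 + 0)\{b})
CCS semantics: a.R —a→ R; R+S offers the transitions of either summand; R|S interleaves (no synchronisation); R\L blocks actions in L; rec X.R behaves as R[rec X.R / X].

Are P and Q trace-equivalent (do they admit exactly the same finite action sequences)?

Reachable graph of P (4 states):
  m0 = a.b.(a.(0 + 0) + (0 + 0)\{b}) | —a→ m1
  m1 = b.(a.(0 + 0) + (0 + 0)\{b}) | —b→ m2
  m2 = a.(0 + 0) + (0 + 0)\{b} | —a→ m3
  m3 = 0 + 0 | stopped
Reachable graph of Q (4 states):
  n0 = a.b.(a.(0 + 0) + (0 + 0 + 0)\{b}) | —a→ n1
  n1 = b.(a.(0 + 0) + (0 + 0 + 0)\{b}) | —b→ n2
  n2 = a.(0 + 0) + (0 + 0 + 0)\{b} | —a→ n3
  n3 = 0 + 0 | stopped
Coarsest stable partition (strong bisimilarity classes):
  B0 = {m0, n0}
  B1 = {m1, n1}
  B2 = {m2, n2}
  B3 = {m3, n3}
m0 ∈ B0, n0 ∈ B0 → same block
Bisimilar ⇒ trace-equivalent.

trace-equivalent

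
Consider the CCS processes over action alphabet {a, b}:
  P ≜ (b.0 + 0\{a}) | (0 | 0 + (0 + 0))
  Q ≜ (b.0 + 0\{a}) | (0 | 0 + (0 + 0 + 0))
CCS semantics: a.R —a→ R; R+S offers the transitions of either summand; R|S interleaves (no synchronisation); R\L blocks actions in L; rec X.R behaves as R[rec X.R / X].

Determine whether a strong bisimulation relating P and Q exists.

Reachable graph of P (2 states):
  s0 = (b.0 + 0\{a}) | (0 | 0 + (0 + 0)) has moves -b-> s1
  s1 = 0 | (0 | 0 + (0 + 0)) has moves stopped
Reachable graph of Q (2 states):
  t0 = (b.0 + 0\{a}) | (0 | 0 + (0 + 0 + 0)) has moves -b-> t1
  t1 = 0 | (0 | 0 + (0 + 0 + 0)) has moves stopped
Partition-refinement fixed point:
  B0 = {s0, t0}
  B1 = {s1, t1}
s0 ∈ B0, t0 ∈ B0 → same block

bisimilar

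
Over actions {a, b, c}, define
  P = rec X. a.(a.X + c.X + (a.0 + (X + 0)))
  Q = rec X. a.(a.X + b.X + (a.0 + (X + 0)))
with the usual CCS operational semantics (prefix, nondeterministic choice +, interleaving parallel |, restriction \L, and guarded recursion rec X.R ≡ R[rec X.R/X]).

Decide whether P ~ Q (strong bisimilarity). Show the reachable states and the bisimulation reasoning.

not bisimilar

P's transition system — 3 states:
  m0 = rec X. a.(a.X + c.X + (a.0 + (X + 0))) has moves --a--▸ m1
  m1 = a.(rec X. a.(a.X + c.X + (a.0 + (X + 0)))) + c.(rec X. a.(a.X + c.X + (a.0 + (X + 0)))) + (a.0 + ((rec X. a.(a.X + c.X + (a.0 + (X + 0)))) + 0)) has moves --a--▸ m0, --a--▸ m1, --a--▸ m2, --c--▸ m0
  m2 = 0 has moves ·
Q's transition system — 3 states:
  n0 = rec X. a.(a.X + b.X + (a.0 + (X + 0))) has moves --a--▸ n1
  n1 = a.(rec X. a.(a.X + b.X + (a.0 + (X + 0)))) + b.(rec X. a.(a.X + b.X + (a.0 + (X + 0)))) + (a.0 + ((rec X. a.(a.X + b.X + (a.0 + (X + 0)))) + 0)) has moves --a--▸ n0, --a--▸ n1, --a--▸ n2, --b--▸ n0
  n2 = 0 has moves ·
Bisimilarity quotient blocks:
  B0 = {m0}
  B1 = {m1}
  B2 = {m2, n2}
  B3 = {n0}
  B4 = {n1}
m0 ∈ B0, n0 ∈ B3 → different blocks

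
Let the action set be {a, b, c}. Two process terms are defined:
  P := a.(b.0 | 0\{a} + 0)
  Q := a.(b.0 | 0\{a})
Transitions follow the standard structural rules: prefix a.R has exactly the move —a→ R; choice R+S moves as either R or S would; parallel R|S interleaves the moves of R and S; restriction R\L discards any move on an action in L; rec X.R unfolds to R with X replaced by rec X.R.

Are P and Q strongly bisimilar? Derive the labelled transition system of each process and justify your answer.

YES

P's transition system — 3 states:
  m0 = a.(b.0 | 0\{a} + 0) | --a--▸ m1
  m1 = b.0 | 0\{a} + 0 | --b--▸ m2
  m2 = 0 | 0\{a} | deadlocked
Q's transition system — 3 states:
  n0 = a.(b.0 | 0\{a}) | --a--▸ n1
  n1 = b.0 | 0\{a} | --b--▸ n2
  n2 = 0 | 0\{a} | deadlocked
Bisimilarity quotient blocks:
  B0 = {m0, n0}
  B1 = {m1, n1}
  B2 = {m2, n2}
m0 ∈ B0, n0 ∈ B0 → same block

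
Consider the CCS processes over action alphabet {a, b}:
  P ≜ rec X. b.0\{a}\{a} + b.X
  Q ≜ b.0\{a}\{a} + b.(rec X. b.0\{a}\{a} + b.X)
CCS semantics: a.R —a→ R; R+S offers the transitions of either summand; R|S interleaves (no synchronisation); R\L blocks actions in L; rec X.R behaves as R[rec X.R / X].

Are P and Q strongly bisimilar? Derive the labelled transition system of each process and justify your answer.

LTS(P): 2 reachable states
  p0 = rec X. b.0\{a}\{a} + b.X → -b-> p0, -b-> p1
  p1 = 0\{a}\{a} → ∅
LTS(Q): 3 reachable states
  q0 = b.0\{a}\{a} + b.(rec X. b.0\{a}\{a} + b.X) → -b-> q1, -b-> q2
  q1 = 0\{a}\{a} → ∅
  q2 = rec X. b.0\{a}\{a} + b.X → -b-> q1, -b-> q2
Bisimilarity quotient blocks:
  B0 = {p0, q0, q2}
  B1 = {p1, q1}
p0 ∈ B0, q0 ∈ B0 → same block

bisimilar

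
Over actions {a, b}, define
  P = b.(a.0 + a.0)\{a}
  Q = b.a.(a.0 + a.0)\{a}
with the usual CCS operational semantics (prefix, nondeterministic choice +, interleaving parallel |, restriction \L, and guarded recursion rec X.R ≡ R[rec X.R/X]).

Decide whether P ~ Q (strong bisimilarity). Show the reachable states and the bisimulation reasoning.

LTS(P): 2 reachable states
  s0 = b.(a.0 + a.0)\{a} has moves —b→ s1
  s1 = (a.0 + a.0)\{a} has moves stopped
LTS(Q): 3 reachable states
  t0 = b.a.(a.0 + a.0)\{a} has moves —b→ t1
  t1 = a.(a.0 + a.0)\{a} has moves —a→ t2
  t2 = (a.0 + a.0)\{a} has moves stopped
Coarsest stable partition (strong bisimilarity classes):
  B0 = {s0}
  B1 = {s1, t2}
  B2 = {t0}
  B3 = {t1}
s0 ∈ B0, t0 ∈ B2 → different blocks

not bisimilar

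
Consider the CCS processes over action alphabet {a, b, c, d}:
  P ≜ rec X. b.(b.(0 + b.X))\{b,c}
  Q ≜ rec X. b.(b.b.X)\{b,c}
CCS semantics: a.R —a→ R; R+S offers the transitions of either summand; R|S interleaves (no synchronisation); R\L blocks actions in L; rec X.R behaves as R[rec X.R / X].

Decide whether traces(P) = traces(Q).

Reachable graph of P (2 states):
  m0 = rec X. b.(b.(0 + b.X))\{b,c} has moves ··b··> m1
  m1 = (b.(0 + b.(rec X. b.(b.(0 + b.X))\{b,c})))\{b,c} has moves stopped
Reachable graph of Q (2 states):
  n0 = rec X. b.(b.b.X)\{b,c} has moves ··b··> n1
  n1 = (b.b.(rec X. b.(b.b.X)\{b,c}))\{b,c} has moves stopped
Partition-refinement fixed point:
  B0 = {m0, n0}
  B1 = {m1, n1}
m0 ∈ B0, n0 ∈ B0 → same block
Bisimilar ⇒ trace-equivalent.

trace-equivalent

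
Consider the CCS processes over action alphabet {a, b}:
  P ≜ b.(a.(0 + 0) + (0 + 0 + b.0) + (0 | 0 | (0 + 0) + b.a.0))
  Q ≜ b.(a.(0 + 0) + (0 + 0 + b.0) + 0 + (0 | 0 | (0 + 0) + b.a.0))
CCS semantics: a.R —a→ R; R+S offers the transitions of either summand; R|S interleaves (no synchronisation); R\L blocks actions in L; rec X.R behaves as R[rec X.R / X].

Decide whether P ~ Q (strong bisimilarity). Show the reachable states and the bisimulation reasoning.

LTS(P): 5 reachable states
  s0 = b.(a.(0 + 0) + (0 + 0 + b.0) + (0 | 0 | (0 + 0) + b.a.0)) has moves ··b··> s1
  s1 = a.(0 + 0) + (0 + 0 + b.0) + (0 | 0 | (0 + 0) + b.a.0) has moves ··a··> s2, ··b··> s3, ··b··> s4
  s2 = 0 + 0 has moves deadlocked
  s3 = 0 has moves deadlocked
  s4 = a.0 has moves ··a··> s3
LTS(Q): 5 reachable states
  t0 = b.(a.(0 + 0) + (0 + 0 + b.0) + 0 + (0 | 0 | (0 + 0) + b.a.0)) has moves ··b··> t1
  t1 = a.(0 + 0) + (0 + 0 + b.0) + 0 + (0 | 0 | (0 + 0) + b.a.0) has moves ··a··> t2, ··b··> t3, ··b··> t4
  t2 = 0 + 0 has moves deadlocked
  t3 = 0 has moves deadlocked
  t4 = a.0 has moves ··a··> t3
Bisimilarity quotient blocks:
  B0 = {s0, t0}
  B1 = {s1, t1}
  B2 = {s2, s3, t2, t3}
  B3 = {s4, t4}
s0 ∈ B0, t0 ∈ B0 → same block

bisimilar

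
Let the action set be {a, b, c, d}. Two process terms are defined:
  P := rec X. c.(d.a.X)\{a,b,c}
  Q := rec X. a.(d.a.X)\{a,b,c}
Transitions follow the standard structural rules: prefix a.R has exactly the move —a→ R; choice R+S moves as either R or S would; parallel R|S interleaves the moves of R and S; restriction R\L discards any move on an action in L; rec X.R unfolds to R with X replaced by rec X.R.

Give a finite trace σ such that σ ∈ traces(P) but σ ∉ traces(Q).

Reachable graph of P (3 states):
  u0 = rec X. c.(d.a.X)\{a,b,c} :: -c-> u1
  u1 = (d.a.(rec X. c.(d.a.X)\{a,b,c}))\{a,b,c} :: -d-> u2
  u2 = (a.(rec X. c.(d.a.X)\{a,b,c}))\{a,b,c} :: ∅
Reachable graph of Q (3 states):
  v0 = rec X. a.(d.a.X)\{a,b,c} :: -a-> v1
  v1 = (d.a.(rec X. a.(d.a.X)\{a,b,c}))\{a,b,c} :: -d-> v2
  v2 = (a.(rec X. a.(d.a.X)\{a,b,c}))\{a,b,c} :: ∅
Trace ⟨c⟩ through P, begin at {u0}:
  [1] c ⇒ {u1}
  ✓ P
Trace ⟨c⟩ through Q, begin at {v0}:
  [1] c ⇒ ∅ (Q stuck)

c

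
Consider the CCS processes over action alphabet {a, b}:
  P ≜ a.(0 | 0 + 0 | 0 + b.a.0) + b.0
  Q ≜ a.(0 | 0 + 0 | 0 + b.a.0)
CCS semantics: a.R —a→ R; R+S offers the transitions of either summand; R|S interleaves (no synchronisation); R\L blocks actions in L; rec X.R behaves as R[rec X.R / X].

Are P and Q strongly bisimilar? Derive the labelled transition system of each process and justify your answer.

Reachable graph of P (4 states):
  m0 = a.(0 | 0 + 0 | 0 + b.a.0) + b.0 ⊢ -a-> m1, -b-> m2
  m1 = 0 | 0 + 0 | 0 + b.a.0 ⊢ -b-> m3
  m2 = 0 ⊢ ∅
  m3 = a.0 ⊢ -a-> m2
Reachable graph of Q (4 states):
  n0 = a.(0 | 0 + 0 | 0 + b.a.0) ⊢ -a-> n1
  n1 = 0 | 0 + 0 | 0 + b.a.0 ⊢ -b-> n2
  n2 = a.0 ⊢ -a-> n3
  n3 = 0 ⊢ ∅
Bisimilarity quotient blocks:
  B0 = {m0}
  B1 = {m1, n1}
  B2 = {m3, n2}
  B3 = {m2, n3}
  B4 = {n0}
m0 ∈ B0, n0 ∈ B4 → different blocks

NO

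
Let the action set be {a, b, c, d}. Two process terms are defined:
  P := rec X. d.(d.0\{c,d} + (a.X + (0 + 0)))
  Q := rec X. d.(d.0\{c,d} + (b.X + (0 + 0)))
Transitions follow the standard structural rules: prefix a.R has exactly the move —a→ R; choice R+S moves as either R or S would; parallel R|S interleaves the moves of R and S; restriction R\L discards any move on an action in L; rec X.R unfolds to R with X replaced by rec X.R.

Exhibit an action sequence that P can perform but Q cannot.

LTS(P): 3 reachable states
  p0 = rec X. d.(d.0\{c,d} + (a.X + (0 + 0))) | -d-> p1
  p1 = d.0\{c,d} + (a.(rec X. d.(d.0\{c,d} + (a.X + (0 + 0)))) + (0 + 0)) | -a-> p0, -d-> p2
  p2 = 0\{c,d} | ·
LTS(Q): 3 reachable states
  q0 = rec X. d.(d.0\{c,d} + (b.X + (0 + 0))) | -d-> q1
  q1 = d.0\{c,d} + (b.(rec X. d.(d.0\{c,d} + (b.X + (0 + 0)))) + (0 + 0)) | -b-> q0, -d-> q2
  q2 = 0\{c,d} | ·
Run σ = ⟨da⟩ on P: start {p0}
  [1] d ⇒ {p1}
  [2] a ⇒ {p0}
  — P admits the full trace.
Run σ = ⟨da⟩ on Q: start {q0}
  [1] d ⇒ {q1}
  [2] a ⇒ ∅  — Q cannot continue

da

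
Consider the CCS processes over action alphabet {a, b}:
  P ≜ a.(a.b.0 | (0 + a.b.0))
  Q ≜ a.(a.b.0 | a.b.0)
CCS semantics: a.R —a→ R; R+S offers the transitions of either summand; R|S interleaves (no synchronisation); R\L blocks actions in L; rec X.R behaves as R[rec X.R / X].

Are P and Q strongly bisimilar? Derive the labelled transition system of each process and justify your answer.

Reachable graph of P (10 states):
  u0 = a.(a.b.0 | (0 + a.b.0)) ⊢ --a--▸ u1
  u1 = a.b.0 | (0 + a.b.0) ⊢ --a--▸ u2, --a--▸ u3
  u2 = a.b.0 | b.0 ⊢ --a--▸ u4, --b--▸ u5
  u3 = b.0 | (0 + a.b.0) ⊢ --a--▸ u4, --b--▸ u6
  u4 = b.0 | b.0 ⊢ --b--▸ u7, --b--▸ u8
  u5 = a.b.0 | 0 ⊢ --a--▸ u8
  u6 = 0 | (0 + a.b.0) ⊢ --a--▸ u7
  u7 = 0 | b.0 ⊢ --b--▸ u9
  u8 = b.0 | 0 ⊢ --b--▸ u9
  u9 = 0 | 0 ⊢ (no moves)
Reachable graph of Q (10 states):
  v0 = a.(a.b.0 | a.b.0) ⊢ --a--▸ v1
  v1 = a.b.0 | a.b.0 ⊢ --a--▸ v2, --a--▸ v3
  v2 = a.b.0 | b.0 ⊢ --a--▸ v4, --b--▸ v5
  v3 = b.0 | a.b.0 ⊢ --a--▸ v4, --b--▸ v6
  v4 = b.0 | b.0 ⊢ --b--▸ v7, --b--▸ v8
  v5 = a.b.0 | 0 ⊢ --a--▸ v8
  v6 = 0 | a.b.0 ⊢ --a--▸ v7
  v7 = 0 | b.0 ⊢ --b--▸ v9
  v8 = b.0 | 0 ⊢ --b--▸ v9
  v9 = 0 | 0 ⊢ (no moves)
Partition-refinement fixed point:
  B0 = {u0, v0}
  B1 = {u1, v1}
  B2 = {u2, u3, v2, v3}
  B3 = {u4, v4}
  B4 = {u7, u8, v7, v8}
  B5 = {u9, v9}
  B6 = {u5, u6, v5, v6}
u0 ∈ B0, v0 ∈ B0 → same block

YES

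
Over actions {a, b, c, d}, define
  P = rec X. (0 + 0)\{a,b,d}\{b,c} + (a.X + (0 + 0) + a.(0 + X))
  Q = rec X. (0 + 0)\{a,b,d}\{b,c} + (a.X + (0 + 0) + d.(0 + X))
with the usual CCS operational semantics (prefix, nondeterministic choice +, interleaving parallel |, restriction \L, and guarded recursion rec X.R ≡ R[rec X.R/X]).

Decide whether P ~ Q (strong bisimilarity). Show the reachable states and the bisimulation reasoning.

not bisimilar

Reachable graph of P (2 states):
  p0 = rec X. (0 + 0)\{a,b,d}\{b,c} + (a.X + (0 + 0) + a.(0 + X)) :: --a--▸ p0, --a--▸ p1
  p1 = 0 + (rec X. (0 + 0)\{a,b,d}\{b,c} + (a.X + (0 + 0) + a.(0 + X))) :: --a--▸ p0, --a--▸ p1
Reachable graph of Q (2 states):
  q0 = rec X. (0 + 0)\{a,b,d}\{b,c} + (a.X + (0 + 0) + d.(0 + X)) :: --a--▸ q0, --d--▸ q1
  q1 = 0 + (rec X. (0 + 0)\{a,b,d}\{b,c} + (a.X + (0 + 0) + d.(0 + X))) :: --a--▸ q0, --d--▸ q1
Partition-refinement fixed point:
  B0 = {p0, p1}
  B1 = {q0, q1}
p0 ∈ B0, q0 ∈ B1 → different blocks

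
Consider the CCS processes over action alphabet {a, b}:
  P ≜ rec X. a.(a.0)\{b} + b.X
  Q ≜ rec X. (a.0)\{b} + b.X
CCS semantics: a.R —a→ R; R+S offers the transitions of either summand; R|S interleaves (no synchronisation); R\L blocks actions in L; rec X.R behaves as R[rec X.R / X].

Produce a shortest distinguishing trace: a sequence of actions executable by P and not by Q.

P's transition system — 3 states:
  u0 = rec X. a.(a.0)\{b} + b.X has moves ··a··> u1, ··b··> u0
  u1 = (a.0)\{b} has moves ··a··> u2
  u2 = 0\{b} has moves ·
Q's transition system — 2 states:
  v0 = rec X. (a.0)\{b} + b.X has moves ··a··> v1, ··b··> v0
  v1 = 0\{b} has moves ·
Trace ⟨aa⟩ through P, begin at {u0}:
  step 1 (a): {u1}
  step 2 (a): {u2}
  P completes σ.
Trace ⟨aa⟩ through Q, begin at {v0}:
  step 1 (a): {v1}
  step 2 (a): ∅  — Q cannot continue

aa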